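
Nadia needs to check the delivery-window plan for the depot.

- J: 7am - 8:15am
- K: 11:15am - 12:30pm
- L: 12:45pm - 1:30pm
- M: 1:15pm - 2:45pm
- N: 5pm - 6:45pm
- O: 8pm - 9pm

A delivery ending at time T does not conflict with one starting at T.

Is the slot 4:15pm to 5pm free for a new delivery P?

J: ends 8:15am at or before P starts 4:15pm → clear.
K: ends 12:30pm at or before P starts 4:15pm → clear.
L: ends 1:30pm at or before P starts 4:15pm → clear.
M: ends 2:45pm at or before P starts 4:15pm → clear.
N: starts 5pm at or after P ends 5pm → clear.
O: starts 8pm at or after P ends 5pm → clear.

Yes — the slot is free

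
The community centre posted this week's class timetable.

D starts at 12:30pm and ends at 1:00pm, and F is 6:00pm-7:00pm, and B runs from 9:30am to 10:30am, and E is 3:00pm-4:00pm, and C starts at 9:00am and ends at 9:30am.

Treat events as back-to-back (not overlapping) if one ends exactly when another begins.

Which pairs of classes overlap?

Check each pair: they overlap iff neither finishes before the other starts.
Sorted by start: C, B, D, E, F.
B starts exactly when C ends (back-to-back, no overlap), so nothing later overlaps C either.
D starts after B ends, so nothing later overlaps B either.
E starts after D ends, so nothing later overlaps D either.
F starts after E ends.

none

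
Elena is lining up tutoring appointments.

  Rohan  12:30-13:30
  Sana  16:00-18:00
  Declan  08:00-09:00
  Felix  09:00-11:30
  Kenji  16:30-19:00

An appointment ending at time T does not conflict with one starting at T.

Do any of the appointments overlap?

Check each pair: they overlap iff neither finishes before the other starts.
Sorted by start: Declan, Felix, Rohan, Sana, Kenji.
Felix starts exactly when Declan ends (back-to-back, no overlap), so Declan has no further overlaps.
Rohan starts after Felix ends, so Felix has no further overlaps.
Sana starts after Rohan ends, so Rohan has no further overlaps.
Kenji starts before Sana ends → Sana and Kenji overlap.
That's a conflict, so the schedule is not conflict-free.

Yes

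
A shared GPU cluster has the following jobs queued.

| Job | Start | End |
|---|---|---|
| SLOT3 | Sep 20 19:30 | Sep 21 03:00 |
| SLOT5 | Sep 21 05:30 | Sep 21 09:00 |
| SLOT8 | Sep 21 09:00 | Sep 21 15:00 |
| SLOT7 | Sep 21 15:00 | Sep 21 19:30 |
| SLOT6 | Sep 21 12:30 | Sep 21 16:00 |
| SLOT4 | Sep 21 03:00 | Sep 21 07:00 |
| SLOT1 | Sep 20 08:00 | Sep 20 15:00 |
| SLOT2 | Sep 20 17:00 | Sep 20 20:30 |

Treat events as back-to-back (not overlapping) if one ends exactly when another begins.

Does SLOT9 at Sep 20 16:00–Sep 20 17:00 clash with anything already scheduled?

SLOT1: ends Sep 20 15:00 at or before SLOT9 starts Sep 20 16:00 → clear.
SLOT2: starts Sep 20 17:00 at or after SLOT9 ends Sep 20 17:00 → clear.
SLOT3: starts Sep 20 19:30 at or after SLOT9 ends Sep 20 17:00 → clear.
SLOT4: starts Sep 21 03:00 at or after SLOT9 ends Sep 20 17:00 → clear.
SLOT5: starts Sep 21 05:30 at or after SLOT9 ends Sep 20 17:00 → clear.
SLOT8: starts Sep 21 09:00 at or after SLOT9 ends Sep 20 17:00 → clear.
SLOT6: starts Sep 21 12:30 at or after SLOT9 ends Sep 20 17:00 → clear.
SLOT7: starts Sep 21 15:00 at or after SLOT9 ends Sep 20 17:00 → clear.

No — it doesn't clash with anything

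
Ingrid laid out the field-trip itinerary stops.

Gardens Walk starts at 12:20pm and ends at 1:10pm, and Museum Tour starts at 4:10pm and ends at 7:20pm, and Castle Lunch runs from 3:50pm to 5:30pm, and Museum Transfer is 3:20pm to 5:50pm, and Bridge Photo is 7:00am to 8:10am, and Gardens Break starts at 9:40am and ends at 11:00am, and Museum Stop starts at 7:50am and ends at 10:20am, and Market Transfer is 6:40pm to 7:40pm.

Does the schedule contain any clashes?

Two intervals overlap when each starts before the other ends.
Sorted by start: Bridge Photo, Museum Stop, Gardens Break, Gardens Walk, Museum Transfer, Castle Lunch, Museum Tour, Market Transfer.
Museum Stop starts before Bridge Photo ends → Bridge Photo and Museum Stop overlap.
That's a conflict, so the schedule is not conflict-free.

Yes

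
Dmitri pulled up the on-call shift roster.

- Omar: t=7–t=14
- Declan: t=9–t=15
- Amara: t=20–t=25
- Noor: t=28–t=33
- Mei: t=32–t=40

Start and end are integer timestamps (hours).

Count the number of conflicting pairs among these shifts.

Sorted by start: Omar, Declan, Amara, Noor, Mei.
Declan starts before Omar ends → Omar and Declan overlap.
Amara starts after Omar ends, so Omar has no further overlaps.
Amara starts after Declan ends, so Declan has no further overlaps.
Noor starts after Amara ends, so Amara has no further overlaps.
Mei starts before Noor ends → Noor and Mei overlap.
Overlapping pairs: Declan & Omar, Mei & Noor — 2 in total.

2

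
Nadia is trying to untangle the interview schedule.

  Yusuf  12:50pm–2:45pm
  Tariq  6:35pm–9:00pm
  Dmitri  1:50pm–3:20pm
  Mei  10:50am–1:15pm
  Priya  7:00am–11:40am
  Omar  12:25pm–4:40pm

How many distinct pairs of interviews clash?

Sorted by start: Priya, Mei, Omar, Yusuf, Dmitri, Tariq.
Mei starts before Priya ends → Priya and Mei overlap.
Omar starts after Priya ends; Priya is clear from here.
Omar starts before Mei ends → Mei and Omar overlap.
Yusuf starts before Mei ends → Mei and Yusuf overlap.
Dmitri starts after Mei ends; Mei is clear from here.
Yusuf starts before Omar ends → Omar and Yusuf overlap.
Dmitri starts before Omar ends → Omar and Dmitri overlap.
Tariq starts after Omar ends.
Dmitri starts before Yusuf ends → Yusuf and Dmitri overlap.
Tariq starts after Yusuf ends.
Tariq starts after Dmitri ends.
Overlapping pairs: Dmitri & Omar, Dmitri & Yusuf, Mei & Omar, Mei & Priya, Mei & Yusuf, Omar & Yusuf — 6 in total.

6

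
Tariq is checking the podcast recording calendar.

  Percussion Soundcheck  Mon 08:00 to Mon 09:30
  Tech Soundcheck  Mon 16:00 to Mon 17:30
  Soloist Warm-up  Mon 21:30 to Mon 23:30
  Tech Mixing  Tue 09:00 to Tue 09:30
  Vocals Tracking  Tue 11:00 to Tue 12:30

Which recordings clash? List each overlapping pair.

none

Sorted by start: Percussion Soundcheck, Tech Soundcheck, Soloist Warm-up, Tech Mixing, Vocals Tracking.
Tech Soundcheck starts after Percussion Soundcheck ends, so nothing later overlaps Percussion Soundcheck either.
Soloist Warm-up starts after Tech Soundcheck ends, so nothing later overlaps Tech Soundcheck either.
Tech Mixing starts after Soloist Warm-up ends, so nothing later overlaps Soloist Warm-up either.
Vocals Tracking starts after Tech Mixing ends.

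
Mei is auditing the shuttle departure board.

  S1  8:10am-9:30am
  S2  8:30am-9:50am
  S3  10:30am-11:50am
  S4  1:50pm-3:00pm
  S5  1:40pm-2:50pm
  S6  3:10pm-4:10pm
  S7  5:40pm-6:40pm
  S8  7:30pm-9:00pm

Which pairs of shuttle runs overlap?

S1 & S2, S4 & S5

Sorted by start: S1, S2, S3, S5, S4, S6, S7, S8.
S2 starts before S1 ends → S1 and S2 overlap.
S3 starts after S1 ends — done with S1.
S3 starts after S2 ends — done with S2.
S5 starts after S3 ends — done with S3.
S4 starts before S5 ends → S5 and S4 overlap.
S6 starts after S5 ends — done with S5.
S6 starts after S4 ends — done with S4.
S7 starts after S6 ends — done with S6.
S8 starts after S7 ends.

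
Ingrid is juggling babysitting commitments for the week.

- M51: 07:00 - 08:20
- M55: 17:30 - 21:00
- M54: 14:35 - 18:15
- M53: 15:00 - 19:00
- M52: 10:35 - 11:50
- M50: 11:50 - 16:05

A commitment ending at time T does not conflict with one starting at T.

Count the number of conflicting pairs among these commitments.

Sorted by start: M51, M52, M50, M54, M53, M55.
M52 starts after M51 ends; M51 is clear from here.
M50 starts exactly when M52 ends (back-to-back, no overlap); M52 is clear from here.
M54 starts before M50 ends → M50 and M54 overlap.
M53 starts before M50 ends → M50 and M53 overlap.
M55 starts after M50 ends.
M53 starts before M54 ends → M54 and M53 overlap.
M55 starts before M54 ends → M54 and M55 overlap.
M55 starts before M53 ends → M53 and M55 overlap.
Overlapping pairs: M50 & M53, M50 & M54, M53 & M54, M53 & M55, M54 & M55 — 5 in total.

5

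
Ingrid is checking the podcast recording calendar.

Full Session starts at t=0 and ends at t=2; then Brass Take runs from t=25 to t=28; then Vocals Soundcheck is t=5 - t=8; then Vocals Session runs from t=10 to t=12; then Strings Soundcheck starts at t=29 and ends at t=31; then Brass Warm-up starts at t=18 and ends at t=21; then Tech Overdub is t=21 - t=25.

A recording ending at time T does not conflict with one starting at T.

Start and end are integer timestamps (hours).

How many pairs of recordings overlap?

0

Two intervals overlap when each starts before the other ends.
Sorted by start: Full Session, Vocals Soundcheck, Vocals Session, Brass Warm-up, Tech Overdub, Brass Take, Strings Soundcheck.
Vocals Soundcheck starts after Full Session ends, so Full Session has no further overlaps.
Vocals Session starts after Vocals Soundcheck ends, so Vocals Soundcheck has no further overlaps.
Brass Warm-up starts after Vocals Session ends, so Vocals Session has no further overlaps.
Tech Overdub starts exactly when Brass Warm-up ends (back-to-back, no overlap), so Brass Warm-up has no further overlaps.
Brass Take starts exactly when Tech Overdub ends (back-to-back, no overlap), so Tech Overdub has no further overlaps.
Strings Soundcheck starts after Brass Take ends.
No pair overlaps.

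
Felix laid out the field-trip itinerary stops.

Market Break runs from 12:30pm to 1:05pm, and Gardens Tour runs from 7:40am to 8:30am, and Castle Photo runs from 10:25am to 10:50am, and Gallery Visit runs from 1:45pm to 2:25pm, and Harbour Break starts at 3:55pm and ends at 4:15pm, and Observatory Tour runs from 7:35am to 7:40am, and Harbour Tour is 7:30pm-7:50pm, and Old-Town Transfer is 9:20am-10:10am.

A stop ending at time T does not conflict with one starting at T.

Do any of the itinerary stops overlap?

Sorted by start: Observatory Tour, Gardens Tour, Old-Town Transfer, Castle Photo, Market Break, Gallery Visit, Harbour Break, Harbour Tour.
Gardens Tour starts exactly when Observatory Tour ends (back-to-back, no overlap) — done with Observatory Tour.
Old-Town Transfer starts after Gardens Tour ends — done with Gardens Tour.
Castle Photo starts after Old-Town Transfer ends — done with Old-Town Transfer.
Market Break starts after Castle Photo ends — done with Castle Photo.
Gallery Visit starts after Market Break ends — done with Market Break.
Harbour Break starts after Gallery Visit ends — done with Gallery Visit.
Harbour Tour starts after Harbour Break ends.
Every pair is clear; the schedule has no overlaps.

No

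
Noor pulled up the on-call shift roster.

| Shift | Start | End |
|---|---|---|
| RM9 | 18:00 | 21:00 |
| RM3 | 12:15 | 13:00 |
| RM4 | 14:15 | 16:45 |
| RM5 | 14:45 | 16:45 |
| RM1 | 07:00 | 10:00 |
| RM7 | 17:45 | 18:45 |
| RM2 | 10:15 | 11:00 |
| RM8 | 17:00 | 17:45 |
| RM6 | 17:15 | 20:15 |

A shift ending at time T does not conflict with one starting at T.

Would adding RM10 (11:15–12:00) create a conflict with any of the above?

RM1: ends 10:00 at or before RM10 starts 11:15 → clear.
RM2: ends 11:00 at or before RM10 starts 11:15 → clear.
RM3: starts 12:15 at or after RM10 ends 12:00 → clear.
RM4: starts 14:15 at or after RM10 ends 12:00 → clear.
RM5: starts 14:45 at or after RM10 ends 12:00 → clear.
RM8: starts 17:00 at or after RM10 ends 12:00 → clear.
RM6: starts 17:15 at or after RM10 ends 12:00 → clear.
RM7: starts 17:45 at or after RM10 ends 12:00 → clear.
RM9: starts 18:00 at or after RM10 ends 12:00 → clear.

No — it doesn't clash with anything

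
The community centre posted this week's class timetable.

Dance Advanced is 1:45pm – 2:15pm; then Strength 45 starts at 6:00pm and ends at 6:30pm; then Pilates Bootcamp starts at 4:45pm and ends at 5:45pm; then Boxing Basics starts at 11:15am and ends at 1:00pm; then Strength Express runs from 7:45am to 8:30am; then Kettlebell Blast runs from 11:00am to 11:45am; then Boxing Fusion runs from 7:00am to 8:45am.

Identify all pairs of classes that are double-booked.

Boxing Basics & Kettlebell Blast, Boxing Fusion & Strength Express

Sorted by start: Boxing Fusion, Strength Express, Kettlebell Blast, Boxing Basics, Dance Advanced, Pilates Bootcamp, Strength 45.
Strength Express starts before Boxing Fusion ends → Boxing Fusion and Strength Express overlap.
Kettlebell Blast starts after Boxing Fusion ends; Boxing Fusion is clear from here.
Kettlebell Blast starts after Strength Express ends; Strength Express is clear from here.
Boxing Basics starts before Kettlebell Blast ends → Kettlebell Blast and Boxing Basics overlap.
Dance Advanced starts after Kettlebell Blast ends; Kettlebell Blast is clear from here.
Dance Advanced starts after Boxing Basics ends; Boxing Basics is clear from here.
Pilates Bootcamp starts after Dance Advanced ends; Dance Advanced is clear from here.
Strength 45 starts after Pilates Bootcamp ends.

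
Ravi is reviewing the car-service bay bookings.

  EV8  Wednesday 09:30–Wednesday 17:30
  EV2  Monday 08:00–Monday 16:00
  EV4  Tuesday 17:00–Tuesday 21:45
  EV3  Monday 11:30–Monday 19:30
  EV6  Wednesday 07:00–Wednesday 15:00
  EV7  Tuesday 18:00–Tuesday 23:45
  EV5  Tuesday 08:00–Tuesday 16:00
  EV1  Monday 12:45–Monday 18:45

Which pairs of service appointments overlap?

Check each pair: they overlap iff neither finishes before the other starts.
Sorted by start: EV2, EV3, EV1, EV5, EV4, EV7, EV6, EV8.
EV3 starts before EV2 ends → EV2 and EV3 overlap.
EV1 starts before EV2 ends → EV2 and EV1 overlap.
EV5 starts after EV2 ends, so EV2 has no further overlaps.
EV1 starts before EV3 ends → EV3 and EV1 overlap.
EV5 starts after EV3 ends, so EV3 has no further overlaps.
EV5 starts after EV1 ends, so EV1 has no further overlaps.
EV4 starts after EV5 ends, so EV5 has no further overlaps.
EV7 starts before EV4 ends → EV4 and EV7 overlap.
EV6 starts after EV4 ends, so EV4 has no further overlaps.
EV6 starts after EV7 ends, so EV7 has no further overlaps.
EV8 starts before EV6 ends → EV6 and EV8 overlap.

EV1 & EV2, EV1 & EV3, EV2 & EV3, EV4 & EV7, EV6 & EV8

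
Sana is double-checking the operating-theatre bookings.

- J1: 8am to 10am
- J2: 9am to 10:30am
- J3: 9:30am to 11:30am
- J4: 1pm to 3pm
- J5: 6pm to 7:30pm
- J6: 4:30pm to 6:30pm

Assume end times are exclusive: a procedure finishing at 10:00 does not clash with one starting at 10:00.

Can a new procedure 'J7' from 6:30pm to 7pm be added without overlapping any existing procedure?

No — it overlaps J5

J1: ends 10am at or before J7 starts 6:30pm → clear.
J2: ends 10:30am at or before J7 starts 6:30pm → clear.
J3: ends 11:30am at or before J7 starts 6:30pm → clear.
J4: ends 3pm at or before J7 starts 6:30pm → clear.
J6: ends 6:30pm at or before J7 starts 6:30pm → clear.
J5: starts 6pm before J7 ends 7pm, and ends 7:30pm after J7 starts 6:30pm → overlap.
J7 overlaps J5.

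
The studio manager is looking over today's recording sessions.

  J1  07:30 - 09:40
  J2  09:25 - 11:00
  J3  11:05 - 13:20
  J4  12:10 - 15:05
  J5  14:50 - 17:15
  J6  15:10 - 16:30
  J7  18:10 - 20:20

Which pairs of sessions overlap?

J1 & J2, J3 & J4, J4 & J5, J5 & J6

Sorted by start: J1, J2, J3, J4, J5, J6, J7.
J2 starts before J1 ends → J1 and J2 overlap.
J3 starts after J1 ends — done with J1.
J3 starts after J2 ends — done with J2.
J4 starts before J3 ends → J3 and J4 overlap.
J5 starts after J3 ends — done with J3.
J5 starts before J4 ends → J4 and J5 overlap.
J6 starts after J4 ends — done with J4.
J6 starts before J5 ends → J5 and J6 overlap.
J7 starts after J5 ends.
J7 starts after J6 ends.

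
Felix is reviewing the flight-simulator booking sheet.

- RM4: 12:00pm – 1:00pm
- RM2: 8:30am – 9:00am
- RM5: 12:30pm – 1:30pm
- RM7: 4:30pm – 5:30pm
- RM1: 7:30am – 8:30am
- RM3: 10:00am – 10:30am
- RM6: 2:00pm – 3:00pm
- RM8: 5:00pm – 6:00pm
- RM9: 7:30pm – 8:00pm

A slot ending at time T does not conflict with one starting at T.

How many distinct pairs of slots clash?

2

Check each pair: they overlap iff neither finishes before the other starts.
Sorted by start: RM1, RM2, RM3, RM4, RM5, RM6, RM7, RM8, RM9.
RM2 starts exactly when RM1 ends (back-to-back, no overlap) — done with RM1.
RM3 starts after RM2 ends — done with RM2.
RM4 starts after RM3 ends — done with RM3.
RM5 starts before RM4 ends → RM4 and RM5 overlap.
RM6 starts after RM4 ends — done with RM4.
RM6 starts after RM5 ends — done with RM5.
RM7 starts after RM6 ends — done with RM6.
RM8 starts before RM7 ends → RM7 and RM8 overlap.
RM9 starts after RM7 ends.
RM9 starts after RM8 ends.
Overlapping pairs: RM4 & RM5, RM7 & RM8 — 2 in total.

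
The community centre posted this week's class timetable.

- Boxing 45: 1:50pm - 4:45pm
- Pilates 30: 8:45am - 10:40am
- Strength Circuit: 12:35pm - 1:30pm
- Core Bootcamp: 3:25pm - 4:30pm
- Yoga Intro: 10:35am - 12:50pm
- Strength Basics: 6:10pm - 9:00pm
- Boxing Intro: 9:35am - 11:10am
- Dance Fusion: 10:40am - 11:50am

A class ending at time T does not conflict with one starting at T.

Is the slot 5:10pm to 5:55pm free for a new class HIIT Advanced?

Yes — the slot is free

Pilates 30: ends 10:40am at or before HIIT Advanced starts 5:10pm → clear.
Boxing Intro: ends 11:10am at or before HIIT Advanced starts 5:10pm → clear.
Yoga Intro: ends 12:50pm at or before HIIT Advanced starts 5:10pm → clear.
Dance Fusion: ends 11:50am at or before HIIT Advanced starts 5:10pm → clear.
Strength Circuit: ends 1:30pm at or before HIIT Advanced starts 5:10pm → clear.
Boxing 45: ends 4:45pm at or before HIIT Advanced starts 5:10pm → clear.
Core Bootcamp: ends 4:30pm at or before HIIT Advanced starts 5:10pm → clear.
Strength Basics: starts 6:10pm at or after HIIT Advanced ends 5:55pm → clear.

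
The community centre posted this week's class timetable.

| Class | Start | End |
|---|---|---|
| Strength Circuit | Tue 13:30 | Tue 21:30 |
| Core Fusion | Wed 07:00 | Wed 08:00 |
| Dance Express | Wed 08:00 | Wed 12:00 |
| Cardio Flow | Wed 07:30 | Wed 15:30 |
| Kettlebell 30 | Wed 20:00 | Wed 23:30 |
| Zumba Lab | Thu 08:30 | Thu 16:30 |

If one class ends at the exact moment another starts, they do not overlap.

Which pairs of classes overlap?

Sorted by start: Strength Circuit, Core Fusion, Cardio Flow, Dance Express, Kettlebell 30, Zumba Lab.
Core Fusion starts after Strength Circuit ends; Strength Circuit is clear from here.
Cardio Flow starts before Core Fusion ends → Core Fusion and Cardio Flow overlap.
Dance Express starts exactly when Core Fusion ends (back-to-back, no overlap); Core Fusion is clear from here.
Dance Express starts before Cardio Flow ends → Cardio Flow and Dance Express overlap.
Kettlebell 30 starts after Cardio Flow ends; Cardio Flow is clear from here.
Kettlebell 30 starts after Dance Express ends; Dance Express is clear from here.
Zumba Lab starts after Kettlebell 30 ends.

Cardio Flow & Core Fusion, Cardio Flow & Dance Express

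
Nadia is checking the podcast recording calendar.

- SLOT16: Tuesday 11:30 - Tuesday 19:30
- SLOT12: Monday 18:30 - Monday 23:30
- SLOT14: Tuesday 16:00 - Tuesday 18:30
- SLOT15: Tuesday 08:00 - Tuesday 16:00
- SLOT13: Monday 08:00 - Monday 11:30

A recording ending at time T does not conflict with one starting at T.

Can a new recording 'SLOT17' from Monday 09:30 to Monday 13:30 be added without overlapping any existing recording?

No — it overlaps SLOT13

SLOT13: starts Monday 08:00 before SLOT17 ends Monday 13:30, and ends Monday 11:30 after SLOT17 starts Monday 09:30 → overlap.
SLOT12: starts Monday 18:30 at or after SLOT17 ends Monday 13:30 → clear.
SLOT15: starts Tuesday 08:00 at or after SLOT17 ends Monday 13:30 → clear.
SLOT16: starts Tuesday 11:30 at or after SLOT17 ends Monday 13:30 → clear.
SLOT14: starts Tuesday 16:00 at or after SLOT17 ends Monday 13:30 → clear.
SLOT17 overlaps SLOT13.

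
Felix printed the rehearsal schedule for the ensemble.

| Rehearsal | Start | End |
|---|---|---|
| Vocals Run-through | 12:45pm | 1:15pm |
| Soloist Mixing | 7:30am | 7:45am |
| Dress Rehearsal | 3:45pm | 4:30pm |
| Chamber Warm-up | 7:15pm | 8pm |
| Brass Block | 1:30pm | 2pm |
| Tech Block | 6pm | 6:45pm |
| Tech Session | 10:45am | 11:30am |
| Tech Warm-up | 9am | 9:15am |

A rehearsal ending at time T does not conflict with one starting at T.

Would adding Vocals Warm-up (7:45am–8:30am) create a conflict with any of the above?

Soloist Mixing: ends 7:45am at or before Vocals Warm-up starts 7:45am → clear.
Tech Warm-up: starts 9am at or after Vocals Warm-up ends 8:30am → clear.
Tech Session: starts 10:45am at or after Vocals Warm-up ends 8:30am → clear.
Vocals Run-through: starts 12:45pm at or after Vocals Warm-up ends 8:30am → clear.
Brass Block: starts 1:30pm at or after Vocals Warm-up ends 8:30am → clear.
Dress Rehearsal: starts 3:45pm at or after Vocals Warm-up ends 8:30am → clear.
Tech Block: starts 6pm at or after Vocals Warm-up ends 8:30am → clear.
Chamber Warm-up: starts 7:15pm at or after Vocals Warm-up ends 8:30am → clear.

No — it doesn't clash with anything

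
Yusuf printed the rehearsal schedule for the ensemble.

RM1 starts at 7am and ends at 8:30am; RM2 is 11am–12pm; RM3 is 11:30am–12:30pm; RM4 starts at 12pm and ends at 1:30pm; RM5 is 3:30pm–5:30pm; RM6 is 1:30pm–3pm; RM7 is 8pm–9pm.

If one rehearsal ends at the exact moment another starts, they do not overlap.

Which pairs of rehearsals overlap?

Two intervals overlap when each starts before the other ends.
Sorted by start: RM1, RM2, RM3, RM4, RM6, RM5, RM7.
RM2 starts after RM1 ends, so nothing later overlaps RM1 either.
RM3 starts before RM2 ends → RM2 and RM3 overlap.
RM4 starts exactly when RM2 ends (back-to-back, no overlap), so nothing later overlaps RM2 either.
RM4 starts before RM3 ends → RM3 and RM4 overlap.
RM6 starts after RM3 ends, so nothing later overlaps RM3 either.
RM6 starts exactly when RM4 ends (back-to-back, no overlap), so nothing later overlaps RM4 either.
RM5 starts after RM6 ends, so nothing later overlaps RM6 either.
RM7 starts after RM5 ends.

RM2 & RM3, RM3 & RM4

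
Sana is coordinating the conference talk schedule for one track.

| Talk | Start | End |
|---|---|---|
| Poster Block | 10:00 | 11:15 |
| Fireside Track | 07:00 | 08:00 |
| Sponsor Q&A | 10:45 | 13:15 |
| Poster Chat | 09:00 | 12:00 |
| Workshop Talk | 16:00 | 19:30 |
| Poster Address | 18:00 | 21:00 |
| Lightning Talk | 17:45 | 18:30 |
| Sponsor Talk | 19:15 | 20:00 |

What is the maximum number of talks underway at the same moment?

Walk through starts and ends in time order (an end at T is processed before a start at T):
07:00 start Fireside Track → 1
08:00 end Fireside Track → 0
09:00 start Poster Chat → 1
10:00 start Poster Block → 2
10:45 start Sponsor Q&A → 3
11:15 end Poster Block → 2
12:00 end Poster Chat → 1
13:15 end Sponsor Q&A → 0
16:00 start Workshop Talk → 1
17:45 start Lightning Talk → 2
18:00 start Poster Address → 3
18:30 end Lightning Talk → 2
19:15 start Sponsor Talk → 3
19:30 end Workshop Talk → 2
20:00 end Sponsor Talk → 1
21:00 end Poster Address → 0
Peak is 3, at 10:45 (Poster Block, Poster Chat, Sponsor Q&A).

3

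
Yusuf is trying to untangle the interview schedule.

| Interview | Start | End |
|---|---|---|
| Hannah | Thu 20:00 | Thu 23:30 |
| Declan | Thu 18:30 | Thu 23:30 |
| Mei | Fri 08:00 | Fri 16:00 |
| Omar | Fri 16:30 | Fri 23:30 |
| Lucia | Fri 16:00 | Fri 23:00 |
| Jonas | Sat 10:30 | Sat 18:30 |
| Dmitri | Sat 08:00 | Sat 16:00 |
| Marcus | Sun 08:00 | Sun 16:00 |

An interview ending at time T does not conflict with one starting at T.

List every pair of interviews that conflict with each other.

Declan & Hannah, Dmitri & Jonas, Lucia & Omar

Check each pair: they overlap iff neither finishes before the other starts.
Sorted by start: Declan, Hannah, Mei, Lucia, Omar, Dmitri, Jonas, Marcus.
Hannah starts before Declan ends → Declan and Hannah overlap.
Mei starts after Declan ends; Declan is clear from here.
Mei starts after Hannah ends; Hannah is clear from here.
Lucia starts exactly when Mei ends (back-to-back, no overlap); Mei is clear from here.
Omar starts before Lucia ends → Lucia and Omar overlap.
Dmitri starts after Lucia ends; Lucia is clear from here.
Dmitri starts after Omar ends; Omar is clear from here.
Jonas starts before Dmitri ends → Dmitri and Jonas overlap.
Marcus starts after Dmitri ends.
Marcus starts after Jonas ends.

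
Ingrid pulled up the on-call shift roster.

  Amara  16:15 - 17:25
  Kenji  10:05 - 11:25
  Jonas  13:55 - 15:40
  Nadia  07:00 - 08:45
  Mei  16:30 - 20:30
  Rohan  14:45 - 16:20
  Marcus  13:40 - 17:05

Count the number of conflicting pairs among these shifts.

7

Sorted by start: Nadia, Kenji, Marcus, Jonas, Rohan, Amara, Mei.
Kenji starts after Nadia ends, so nothing later overlaps Nadia either.
Marcus starts after Kenji ends, so nothing later overlaps Kenji either.
Jonas starts before Marcus ends → Marcus and Jonas overlap.
Rohan starts before Marcus ends → Marcus and Rohan overlap.
Amara starts before Marcus ends → Marcus and Amara overlap.
Mei starts before Marcus ends → Marcus and Mei overlap.
Rohan starts before Jonas ends → Jonas and Rohan overlap.
Amara starts after Jonas ends, so nothing later overlaps Jonas either.
Amara starts before Rohan ends → Rohan and Amara overlap.
Mei starts after Rohan ends.
Mei starts before Amara ends → Amara and Mei overlap.
Overlapping pairs: Amara & Marcus, Amara & Mei, Amara & Rohan, Jonas & Marcus, Jonas & Rohan, Marcus & Mei, Marcus & Rohan — 7 in total.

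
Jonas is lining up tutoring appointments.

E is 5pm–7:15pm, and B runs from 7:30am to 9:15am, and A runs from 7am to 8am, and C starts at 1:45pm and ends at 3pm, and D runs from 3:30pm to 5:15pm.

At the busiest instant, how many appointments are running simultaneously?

2

Walk through starts and ends in time order (an end at T is processed before a start at T):
7am start A → 1
7:30am start B → 2
8am end A → 1
9:15am end B → 0
1:45pm start C → 1
3pm end C → 0
3:30pm start D → 1
5pm start E → 2
5:15pm end D → 1
7:15pm end E → 0
Peak is 2, at 7:30am (A, B).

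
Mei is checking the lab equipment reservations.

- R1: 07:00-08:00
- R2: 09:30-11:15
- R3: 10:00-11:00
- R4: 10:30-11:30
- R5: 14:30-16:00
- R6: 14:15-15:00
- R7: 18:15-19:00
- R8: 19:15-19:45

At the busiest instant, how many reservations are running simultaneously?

3

Sort all start/end points and keep a running count:
07:00 start R1 → 1
08:00 end R1 → 0
09:30 start R2 → 1
10:00 start R3 → 2
10:30 start R4 → 3
11:00 end R3 → 2
11:15 end R2 → 1
11:30 end R4 → 0
14:15 start R6 → 1
14:30 start R5 → 2
15:00 end R6 → 1
16:00 end R5 → 0
18:15 start R7 → 1
19:00 end R7 → 0
19:15 start R8 → 1
19:45 end R8 → 0
Peak is 3, at 10:30 (R2, R3, R4).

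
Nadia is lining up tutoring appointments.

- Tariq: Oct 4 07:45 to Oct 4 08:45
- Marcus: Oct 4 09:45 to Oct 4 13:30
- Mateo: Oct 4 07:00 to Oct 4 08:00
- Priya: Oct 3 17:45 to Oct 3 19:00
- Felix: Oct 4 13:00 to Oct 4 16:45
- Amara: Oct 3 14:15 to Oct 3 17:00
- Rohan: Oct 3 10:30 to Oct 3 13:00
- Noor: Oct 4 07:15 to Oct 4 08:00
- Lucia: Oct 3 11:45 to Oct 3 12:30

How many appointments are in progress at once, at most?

Sort all start/end points and keep a running count:
Oct 3 10:30 start Rohan → 1
Oct 3 11:45 start Lucia → 2
Oct 3 12:30 end Lucia → 1
Oct 3 13:00 end Rohan → 0
Oct 3 14:15 start Amara → 1
Oct 3 17:00 end Amara → 0
Oct 3 17:45 start Priya → 1
Oct 3 19:00 end Priya → 0
Oct 4 07:00 start Mateo → 1
Oct 4 07:15 start Noor → 2
Oct 4 07:45 start Tariq → 3
Oct 4 08:00 end Mateo → 2
Oct 4 08:00 end Noor → 1
Oct 4 08:45 end Tariq → 0
Oct 4 09:45 start Marcus → 1
Oct 4 13:00 start Felix → 2
Oct 4 13:30 end Marcus → 1
Oct 4 16:45 end Felix → 0
Peak is 3, at Oct 4 07:45 (Mateo, Noor, Tariq).

3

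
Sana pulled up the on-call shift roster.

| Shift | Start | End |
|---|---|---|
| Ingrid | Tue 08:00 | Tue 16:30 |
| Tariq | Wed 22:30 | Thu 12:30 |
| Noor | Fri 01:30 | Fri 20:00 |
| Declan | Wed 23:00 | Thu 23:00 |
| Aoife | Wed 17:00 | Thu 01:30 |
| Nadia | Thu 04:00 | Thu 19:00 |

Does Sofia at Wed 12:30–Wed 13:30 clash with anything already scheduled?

Ingrid: ends Tue 16:30 at or before Sofia starts Wed 12:30 → clear.
Aoife: starts Wed 17:00 at or after Sofia ends Wed 13:30 → clear.
Tariq: starts Wed 22:30 at or after Sofia ends Wed 13:30 → clear.
Declan: starts Wed 23:00 at or after Sofia ends Wed 13:30 → clear.
Nadia: starts Thu 04:00 at or after Sofia ends Wed 13:30 → clear.
Noor: starts Fri 01:30 at or after Sofia ends Wed 13:30 → clear.

No — it doesn't clash with anything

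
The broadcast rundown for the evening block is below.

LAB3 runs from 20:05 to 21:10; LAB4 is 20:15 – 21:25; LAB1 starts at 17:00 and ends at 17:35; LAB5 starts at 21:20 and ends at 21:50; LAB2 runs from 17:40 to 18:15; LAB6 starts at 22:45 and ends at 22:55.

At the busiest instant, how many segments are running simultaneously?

Sort all start/end points and keep a running count:
17:00 start LAB1 → 1
17:35 end LAB1 → 0
17:40 start LAB2 → 1
18:15 end LAB2 → 0
20:05 start LAB3 → 1
20:15 start LAB4 → 2
21:10 end LAB3 → 1
21:20 start LAB5 → 2
21:25 end LAB4 → 1
21:50 end LAB5 → 0
22:45 start LAB6 → 1
22:55 end LAB6 → 0
Peak is 2, at 20:15 (LAB3, LAB4).

2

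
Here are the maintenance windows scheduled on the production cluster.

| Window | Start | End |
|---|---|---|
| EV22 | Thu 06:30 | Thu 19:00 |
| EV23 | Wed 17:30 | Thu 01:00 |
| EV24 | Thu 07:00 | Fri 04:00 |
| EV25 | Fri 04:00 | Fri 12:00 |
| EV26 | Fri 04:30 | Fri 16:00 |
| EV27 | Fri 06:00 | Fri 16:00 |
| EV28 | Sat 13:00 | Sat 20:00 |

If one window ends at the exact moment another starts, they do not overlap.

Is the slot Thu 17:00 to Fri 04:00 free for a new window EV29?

No — it overlaps EV22, EV24

EV23: ends Thu 01:00 at or before EV29 starts Thu 17:00 → clear.
EV22: starts Thu 06:30 before EV29 ends Fri 04:00, and ends Thu 19:00 after EV29 starts Thu 17:00 → overlap.
EV24: starts Thu 07:00 before EV29 ends Fri 04:00, and ends Fri 04:00 after EV29 starts Thu 17:00 → overlap.
EV25: starts Fri 04:00 at or after EV29 ends Fri 04:00 → clear.
EV26: starts Fri 04:30 at or after EV29 ends Fri 04:00 → clear.
EV27: starts Fri 06:00 at or after EV29 ends Fri 04:00 → clear.
EV28: starts Sat 13:00 at or after EV29 ends Fri 04:00 → clear.
EV29 overlaps EV22, EV24.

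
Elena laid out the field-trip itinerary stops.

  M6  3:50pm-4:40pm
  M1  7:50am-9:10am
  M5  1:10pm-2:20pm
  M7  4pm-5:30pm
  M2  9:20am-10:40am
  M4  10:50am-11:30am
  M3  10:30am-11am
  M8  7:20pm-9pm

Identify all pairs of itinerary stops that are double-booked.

Sorted by start: M1, M2, M3, M4, M5, M6, M7, M8.
M2 starts after M1 ends, so nothing later overlaps M1 either.
M3 starts before M2 ends → M2 and M3 overlap.
M4 starts after M2 ends, so nothing later overlaps M2 either.
M4 starts before M3 ends → M3 and M4 overlap.
M5 starts after M3 ends, so nothing later overlaps M3 either.
M5 starts after M4 ends, so nothing later overlaps M4 either.
M6 starts after M5 ends, so nothing later overlaps M5 either.
M7 starts before M6 ends → M6 and M7 overlap.
M8 starts after M6 ends.
M8 starts after M7 ends.

M2 & M3, M3 & M4, M6 & M7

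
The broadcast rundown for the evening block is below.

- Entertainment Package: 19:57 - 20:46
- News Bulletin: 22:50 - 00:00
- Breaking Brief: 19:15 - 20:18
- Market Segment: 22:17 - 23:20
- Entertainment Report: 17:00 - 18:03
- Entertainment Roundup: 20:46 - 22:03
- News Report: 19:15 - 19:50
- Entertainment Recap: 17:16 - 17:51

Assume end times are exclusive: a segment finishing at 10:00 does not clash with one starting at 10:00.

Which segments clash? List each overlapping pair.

Sorted by start: Entertainment Report, Entertainment Recap, News Report, Breaking Brief, Entertainment Package, Entertainment Roundup, Market Segment, News Bulletin.
Entertainment Recap starts before Entertainment Report ends → Entertainment Report and Entertainment Recap overlap.
News Report starts after Entertainment Report ends; Entertainment Report is clear from here.
News Report starts after Entertainment Recap ends; Entertainment Recap is clear from here.
Breaking Brief starts before News Report ends → News Report and Breaking Brief overlap.
Entertainment Package starts after News Report ends; News Report is clear from here.
Entertainment Package starts before Breaking Brief ends → Breaking Brief and Entertainment Package overlap.
Entertainment Roundup starts after Breaking Brief ends; Breaking Brief is clear from here.
Entertainment Roundup starts exactly when Entertainment Package ends (back-to-back, no overlap); Entertainment Package is clear from here.
Market Segment starts after Entertainment Roundup ends; Entertainment Roundup is clear from here.
News Bulletin starts before Market Segment ends → Market Segment and News Bulletin overlap.

Breaking Brief & Entertainment Package, Breaking Brief & News Report, Entertainment Recap & Entertainment Report, Market Segment & News Bulletin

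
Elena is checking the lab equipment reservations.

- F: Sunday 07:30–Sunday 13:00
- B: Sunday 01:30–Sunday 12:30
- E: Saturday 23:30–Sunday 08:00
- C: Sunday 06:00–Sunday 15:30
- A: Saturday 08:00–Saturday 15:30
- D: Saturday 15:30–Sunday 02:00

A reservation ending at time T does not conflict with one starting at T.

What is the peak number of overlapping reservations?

4

Sort all start/end points and keep a running count:
Saturday 08:00 start A → 1
Saturday 15:30 end A → 0
Saturday 15:30 start D → 1
Saturday 23:30 start E → 2
Sunday 01:30 start B → 3
Sunday 02:00 end D → 2
Sunday 06:00 start C → 3
Sunday 07:30 start F → 4
Sunday 08:00 end E → 3
Sunday 12:30 end B → 2
Sunday 13:00 end F → 1
Sunday 15:30 end C → 0
Peak is 4, at Sunday 07:30 (B, C, E, F).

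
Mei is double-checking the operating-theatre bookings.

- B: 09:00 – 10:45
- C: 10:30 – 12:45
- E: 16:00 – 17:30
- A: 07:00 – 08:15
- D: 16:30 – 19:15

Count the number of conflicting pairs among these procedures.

Sorted by start: A, B, C, E, D.
B starts after A ends, so A has no further overlaps.
C starts before B ends → B and C overlap.
E starts after B ends, so B has no further overlaps.
E starts after C ends, so C has no further overlaps.
D starts before E ends → E and D overlap.
Overlapping pairs: B & C, D & E — 2 in total.

2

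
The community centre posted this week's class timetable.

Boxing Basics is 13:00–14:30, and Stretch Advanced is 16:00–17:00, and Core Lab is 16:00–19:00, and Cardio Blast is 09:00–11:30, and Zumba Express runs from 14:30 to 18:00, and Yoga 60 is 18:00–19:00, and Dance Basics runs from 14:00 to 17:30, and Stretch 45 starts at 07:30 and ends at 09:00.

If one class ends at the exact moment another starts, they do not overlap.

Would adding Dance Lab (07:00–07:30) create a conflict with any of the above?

Stretch 45: starts 07:30 at or after Dance Lab ends 07:30 → clear.
Cardio Blast: starts 09:00 at or after Dance Lab ends 07:30 → clear.
Boxing Basics: starts 13:00 at or after Dance Lab ends 07:30 → clear.
Dance Basics: starts 14:00 at or after Dance Lab ends 07:30 → clear.
Zumba Express: starts 14:30 at or after Dance Lab ends 07:30 → clear.
Core Lab: starts 16:00 at or after Dance Lab ends 07:30 → clear.
Stretch Advanced: starts 16:00 at or after Dance Lab ends 07:30 → clear.
Yoga 60: starts 18:00 at or after Dance Lab ends 07:30 → clear.

No — it doesn't clash with anything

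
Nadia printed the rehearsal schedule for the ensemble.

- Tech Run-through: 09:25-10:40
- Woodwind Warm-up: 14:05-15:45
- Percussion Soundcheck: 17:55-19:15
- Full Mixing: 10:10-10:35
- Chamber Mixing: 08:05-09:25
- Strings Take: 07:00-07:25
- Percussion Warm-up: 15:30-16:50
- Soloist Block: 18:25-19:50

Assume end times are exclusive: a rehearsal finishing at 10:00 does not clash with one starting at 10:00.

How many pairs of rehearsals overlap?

Sorted by start: Strings Take, Chamber Mixing, Tech Run-through, Full Mixing, Woodwind Warm-up, Percussion Warm-up, Percussion Soundcheck, Soloist Block.
Chamber Mixing starts after Strings Take ends — done with Strings Take.
Tech Run-through starts exactly when Chamber Mixing ends (back-to-back, no overlap) — done with Chamber Mixing.
Full Mixing starts before Tech Run-through ends → Tech Run-through and Full Mixing overlap.
Woodwind Warm-up starts after Tech Run-through ends — done with Tech Run-through.
Woodwind Warm-up starts after Full Mixing ends — done with Full Mixing.
Percussion Warm-up starts before Woodwind Warm-up ends → Woodwind Warm-up and Percussion Warm-up overlap.
Percussion Soundcheck starts after Woodwind Warm-up ends — done with Woodwind Warm-up.
Percussion Soundcheck starts after Percussion Warm-up ends — done with Percussion Warm-up.
Soloist Block starts before Percussion Soundcheck ends → Percussion Soundcheck and Soloist Block overlap.
Overlapping pairs: Full Mixing & Tech Run-through, Percussion Soundcheck & Soloist Block, Percussion Warm-up & Woodwind Warm-up — 3 in total.

3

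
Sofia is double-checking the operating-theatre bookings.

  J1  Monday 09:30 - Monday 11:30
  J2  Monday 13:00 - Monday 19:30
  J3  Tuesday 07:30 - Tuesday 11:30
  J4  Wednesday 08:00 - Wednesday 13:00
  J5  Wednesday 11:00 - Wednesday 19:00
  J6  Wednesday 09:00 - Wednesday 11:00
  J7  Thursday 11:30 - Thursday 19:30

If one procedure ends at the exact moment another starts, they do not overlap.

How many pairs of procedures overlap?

2

Two intervals overlap when each starts before the other ends.
Sorted by start: J1, J2, J3, J4, J6, J5, J7.
J2 starts after J1 ends, so J1 has no further overlaps.
J3 starts after J2 ends, so J2 has no further overlaps.
J4 starts after J3 ends, so J3 has no further overlaps.
J6 starts before J4 ends → J4 and J6 overlap.
J5 starts before J4 ends → J4 and J5 overlap.
J7 starts after J4 ends.
J5 starts exactly when J6 ends (back-to-back, no overlap), so J6 has no further overlaps.
J7 starts after J5 ends.
Overlapping pairs: J4 & J5, J4 & J6 — 2 in total.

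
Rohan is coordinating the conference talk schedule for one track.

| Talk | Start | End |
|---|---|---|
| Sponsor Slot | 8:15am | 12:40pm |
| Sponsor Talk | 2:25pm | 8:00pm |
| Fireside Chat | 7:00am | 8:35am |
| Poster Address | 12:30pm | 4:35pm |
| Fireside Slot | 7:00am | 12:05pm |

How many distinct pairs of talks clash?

Check each pair: they overlap iff neither finishes before the other starts.
Sorted by start: Fireside Slot, Fireside Chat, Sponsor Slot, Poster Address, Sponsor Talk.
Fireside Chat starts before Fireside Slot ends → Fireside Slot and Fireside Chat overlap.
Sponsor Slot starts before Fireside Slot ends → Fireside Slot and Sponsor Slot overlap.
Poster Address starts after Fireside Slot ends, so nothing later overlaps Fireside Slot either.
Sponsor Slot starts before Fireside Chat ends → Fireside Chat and Sponsor Slot overlap.
Poster Address starts after Fireside Chat ends, so nothing later overlaps Fireside Chat either.
Poster Address starts before Sponsor Slot ends → Sponsor Slot and Poster Address overlap.
Sponsor Talk starts after Sponsor Slot ends.
Sponsor Talk starts before Poster Address ends → Poster Address and Sponsor Talk overlap.
Overlapping pairs: Fireside Chat & Fireside Slot, Fireside Chat & Sponsor Slot, Fireside Slot & Sponsor Slot, Poster Address & Sponsor Slot, Poster Address & Sponsor Talk — 5 in total.

5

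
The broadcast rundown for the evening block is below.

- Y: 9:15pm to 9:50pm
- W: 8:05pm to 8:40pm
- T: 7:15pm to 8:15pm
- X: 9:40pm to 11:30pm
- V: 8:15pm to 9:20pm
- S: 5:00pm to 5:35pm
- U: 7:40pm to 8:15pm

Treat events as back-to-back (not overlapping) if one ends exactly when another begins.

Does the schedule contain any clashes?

Sorted by start: S, T, U, W, V, Y, X.
T starts after S ends, so nothing later overlaps S either.
U starts before T ends → T and U overlap.
That's a conflict, so the schedule is not conflict-free.

Yes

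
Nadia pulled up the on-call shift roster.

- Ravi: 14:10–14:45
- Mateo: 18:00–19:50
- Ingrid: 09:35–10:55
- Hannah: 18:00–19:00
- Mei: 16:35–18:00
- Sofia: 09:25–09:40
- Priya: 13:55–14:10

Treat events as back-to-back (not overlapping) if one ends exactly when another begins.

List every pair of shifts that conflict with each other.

Sorted by start: Sofia, Ingrid, Priya, Ravi, Mei, Mateo, Hannah.
Ingrid starts before Sofia ends → Sofia and Ingrid overlap.
Priya starts after Sofia ends — done with Sofia.
Priya starts after Ingrid ends — done with Ingrid.
Ravi starts exactly when Priya ends (back-to-back, no overlap) — done with Priya.
Mei starts after Ravi ends — done with Ravi.
Mateo starts exactly when Mei ends (back-to-back, no overlap) — done with Mei.
Hannah starts before Mateo ends → Mateo and Hannah overlap.

Hannah & Mateo, Ingrid & Sofia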